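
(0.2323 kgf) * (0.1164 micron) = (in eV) 1.655e+12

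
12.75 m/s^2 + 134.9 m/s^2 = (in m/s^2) 147.7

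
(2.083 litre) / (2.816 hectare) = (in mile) 4.596e-11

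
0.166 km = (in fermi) 1.66e+17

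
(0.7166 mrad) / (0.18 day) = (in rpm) 4.4e-07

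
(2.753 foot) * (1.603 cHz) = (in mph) 0.03009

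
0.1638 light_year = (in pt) 4.393e+18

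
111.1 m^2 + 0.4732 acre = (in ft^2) 2.181e+04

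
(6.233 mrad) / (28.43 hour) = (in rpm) 5.816e-07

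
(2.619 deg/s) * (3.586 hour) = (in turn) 93.92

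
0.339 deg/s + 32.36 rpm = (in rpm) 32.42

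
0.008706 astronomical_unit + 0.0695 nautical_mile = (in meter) 1.302e+09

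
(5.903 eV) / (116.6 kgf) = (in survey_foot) 2.714e-21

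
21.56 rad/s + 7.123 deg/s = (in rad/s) 21.68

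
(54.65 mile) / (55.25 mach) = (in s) 4.675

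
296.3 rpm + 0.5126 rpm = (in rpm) 296.8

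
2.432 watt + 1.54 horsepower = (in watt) 1151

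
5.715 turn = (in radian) 35.91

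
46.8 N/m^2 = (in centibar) 0.0468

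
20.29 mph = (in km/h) 32.65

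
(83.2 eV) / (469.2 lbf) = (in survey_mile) 3.969e-24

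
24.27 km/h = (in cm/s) 674.2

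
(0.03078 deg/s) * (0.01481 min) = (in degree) 0.02735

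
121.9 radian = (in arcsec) 2.514e+07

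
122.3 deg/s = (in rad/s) 2.135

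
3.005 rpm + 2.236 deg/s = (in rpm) 3.378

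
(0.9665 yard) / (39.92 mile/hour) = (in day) 5.732e-07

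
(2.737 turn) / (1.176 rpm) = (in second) 139.6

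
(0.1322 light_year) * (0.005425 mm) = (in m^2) 6.785e+09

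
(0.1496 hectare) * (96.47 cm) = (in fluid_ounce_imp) 5.079e+07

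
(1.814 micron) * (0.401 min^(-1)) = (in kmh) 4.364e-08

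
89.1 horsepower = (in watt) 6.644e+04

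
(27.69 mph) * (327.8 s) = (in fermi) 4.058e+18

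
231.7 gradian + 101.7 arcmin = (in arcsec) 7.568e+05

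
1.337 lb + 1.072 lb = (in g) 1093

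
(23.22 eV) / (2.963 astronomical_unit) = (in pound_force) 1.887e-30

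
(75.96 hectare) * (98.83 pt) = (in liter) 2.648e+07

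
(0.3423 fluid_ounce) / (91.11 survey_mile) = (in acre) 1.706e-14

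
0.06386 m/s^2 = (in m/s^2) 0.06386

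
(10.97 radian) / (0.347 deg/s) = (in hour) 0.5031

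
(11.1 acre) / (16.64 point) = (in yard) 8.369e+06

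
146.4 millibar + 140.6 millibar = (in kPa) 28.7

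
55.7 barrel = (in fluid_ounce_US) 2.994e+05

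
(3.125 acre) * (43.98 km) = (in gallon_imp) 1.223e+11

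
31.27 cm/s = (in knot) 0.6078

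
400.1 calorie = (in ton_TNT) 4.001e-07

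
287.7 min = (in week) 0.02854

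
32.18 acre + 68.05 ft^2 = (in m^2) 1.302e+05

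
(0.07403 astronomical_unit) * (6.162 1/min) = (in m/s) 1.137e+09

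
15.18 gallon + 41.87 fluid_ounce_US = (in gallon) 15.51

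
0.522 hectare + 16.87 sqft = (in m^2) 5222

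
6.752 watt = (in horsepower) 0.009055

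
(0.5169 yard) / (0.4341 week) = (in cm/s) 0.00018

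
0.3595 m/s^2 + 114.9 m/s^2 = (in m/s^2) 115.3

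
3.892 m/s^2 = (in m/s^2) 3.892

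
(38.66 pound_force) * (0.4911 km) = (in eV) 5.271e+23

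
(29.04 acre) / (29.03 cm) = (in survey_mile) 251.5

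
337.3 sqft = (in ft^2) 337.3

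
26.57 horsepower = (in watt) 1.981e+04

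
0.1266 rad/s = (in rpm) 1.209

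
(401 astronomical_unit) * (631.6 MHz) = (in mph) 8.476e+22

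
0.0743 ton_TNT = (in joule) 3.109e+08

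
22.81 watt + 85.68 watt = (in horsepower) 0.1455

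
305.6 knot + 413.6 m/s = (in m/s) 570.8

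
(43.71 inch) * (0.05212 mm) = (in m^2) 5.787e-05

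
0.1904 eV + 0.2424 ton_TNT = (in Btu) 9.613e+05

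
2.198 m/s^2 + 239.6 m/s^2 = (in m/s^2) 241.8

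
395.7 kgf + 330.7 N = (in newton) 4211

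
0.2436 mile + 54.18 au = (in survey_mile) 5.036e+09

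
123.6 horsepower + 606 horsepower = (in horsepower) 729.6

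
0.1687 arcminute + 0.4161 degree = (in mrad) 7.311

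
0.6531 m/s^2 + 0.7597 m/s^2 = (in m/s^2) 1.413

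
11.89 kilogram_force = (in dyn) 1.166e+07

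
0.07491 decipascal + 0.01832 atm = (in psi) 0.2692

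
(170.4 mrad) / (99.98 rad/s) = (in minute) 2.841e-05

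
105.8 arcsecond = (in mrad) 0.5129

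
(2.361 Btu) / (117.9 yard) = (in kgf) 2.356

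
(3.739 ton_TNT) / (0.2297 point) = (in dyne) 1.931e+19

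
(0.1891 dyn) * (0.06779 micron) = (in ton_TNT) 3.064e-23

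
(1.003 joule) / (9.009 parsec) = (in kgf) 3.679e-19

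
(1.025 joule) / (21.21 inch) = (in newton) 1.903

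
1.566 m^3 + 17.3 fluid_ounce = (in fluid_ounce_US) 5.297e+04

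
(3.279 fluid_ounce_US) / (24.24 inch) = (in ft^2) 0.001695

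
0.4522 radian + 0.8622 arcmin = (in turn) 0.07201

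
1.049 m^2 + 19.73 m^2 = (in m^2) 20.78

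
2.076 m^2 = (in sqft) 22.35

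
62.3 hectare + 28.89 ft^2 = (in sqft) 6.706e+06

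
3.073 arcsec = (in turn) 2.371e-06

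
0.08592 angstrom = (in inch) 3.383e-10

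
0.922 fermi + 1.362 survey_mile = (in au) 1.465e-08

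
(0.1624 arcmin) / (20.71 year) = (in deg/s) 4.144e-12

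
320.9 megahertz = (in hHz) 3.209e+06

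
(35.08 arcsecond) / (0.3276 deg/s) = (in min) 0.0004957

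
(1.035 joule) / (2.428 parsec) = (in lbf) 3.106e-18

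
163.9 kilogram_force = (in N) 1607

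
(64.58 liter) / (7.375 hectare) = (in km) 8.757e-10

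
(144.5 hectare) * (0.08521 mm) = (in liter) 1.231e+05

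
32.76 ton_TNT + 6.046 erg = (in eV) 8.555e+29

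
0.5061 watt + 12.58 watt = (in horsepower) 0.01755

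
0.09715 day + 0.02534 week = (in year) 0.0007521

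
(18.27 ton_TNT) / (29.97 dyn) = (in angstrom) 2.551e+24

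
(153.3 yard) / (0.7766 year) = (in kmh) 2.061e-05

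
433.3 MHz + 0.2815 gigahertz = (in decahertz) 7.148e+07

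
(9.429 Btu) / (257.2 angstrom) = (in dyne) 3.868e+16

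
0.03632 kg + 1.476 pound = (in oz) 24.9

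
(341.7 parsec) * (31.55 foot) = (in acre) 2.505e+16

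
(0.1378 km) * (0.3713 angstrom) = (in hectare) 5.117e-13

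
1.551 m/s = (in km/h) 5.584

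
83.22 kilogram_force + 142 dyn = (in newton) 816.1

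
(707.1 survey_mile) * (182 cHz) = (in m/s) 2.071e+06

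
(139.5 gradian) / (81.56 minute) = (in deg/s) 0.02566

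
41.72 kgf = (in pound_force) 91.98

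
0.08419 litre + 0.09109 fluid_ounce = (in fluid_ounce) 2.938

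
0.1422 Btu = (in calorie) 35.86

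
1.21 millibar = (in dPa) 1210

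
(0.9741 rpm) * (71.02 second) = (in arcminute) 2.491e+04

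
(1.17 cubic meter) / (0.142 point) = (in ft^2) 2.514e+05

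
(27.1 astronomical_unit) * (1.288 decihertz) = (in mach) 1.534e+09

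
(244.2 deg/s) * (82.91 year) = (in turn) 1.774e+09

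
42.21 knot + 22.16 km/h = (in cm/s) 2787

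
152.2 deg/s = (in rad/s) 2.656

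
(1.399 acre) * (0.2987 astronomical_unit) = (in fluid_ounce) 8.554e+18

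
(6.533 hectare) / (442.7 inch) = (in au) 3.884e-08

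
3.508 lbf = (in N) 15.6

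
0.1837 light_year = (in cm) 1.738e+17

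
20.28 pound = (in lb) 20.28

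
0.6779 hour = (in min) 40.67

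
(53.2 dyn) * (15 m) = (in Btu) 7.564e-06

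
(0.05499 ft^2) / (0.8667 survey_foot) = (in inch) 0.7614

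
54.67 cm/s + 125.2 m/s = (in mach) 0.3693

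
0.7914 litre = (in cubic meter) 0.0007914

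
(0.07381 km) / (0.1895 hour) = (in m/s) 0.1082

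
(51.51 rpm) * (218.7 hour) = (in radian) 4.247e+06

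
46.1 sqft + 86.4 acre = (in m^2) 3.497e+05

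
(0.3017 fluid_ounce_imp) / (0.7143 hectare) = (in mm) 1.2e-06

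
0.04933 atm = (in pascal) 4998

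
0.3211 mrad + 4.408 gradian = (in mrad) 69.56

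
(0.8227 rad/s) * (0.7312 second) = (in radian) 0.6016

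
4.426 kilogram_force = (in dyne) 4.34e+06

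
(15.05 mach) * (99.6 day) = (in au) 0.2948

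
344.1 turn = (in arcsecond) 4.46e+08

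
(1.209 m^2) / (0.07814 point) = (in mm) 4.386e+07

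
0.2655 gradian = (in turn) 0.0006638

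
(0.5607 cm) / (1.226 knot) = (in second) 0.00889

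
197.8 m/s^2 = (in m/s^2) 197.8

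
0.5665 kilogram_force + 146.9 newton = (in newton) 152.5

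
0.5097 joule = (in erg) 5.097e+06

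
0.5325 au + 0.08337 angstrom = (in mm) 7.966e+13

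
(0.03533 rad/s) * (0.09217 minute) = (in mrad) 195.4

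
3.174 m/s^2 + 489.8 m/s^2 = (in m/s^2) 493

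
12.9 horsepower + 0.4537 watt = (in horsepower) 12.9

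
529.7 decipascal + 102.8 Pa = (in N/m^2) 155.8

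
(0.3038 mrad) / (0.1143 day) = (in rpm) 2.938e-07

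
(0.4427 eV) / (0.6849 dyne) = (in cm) 1.036e-12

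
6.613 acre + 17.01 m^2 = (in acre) 6.617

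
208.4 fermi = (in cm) 2.084e-11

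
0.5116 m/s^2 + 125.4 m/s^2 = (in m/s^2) 125.9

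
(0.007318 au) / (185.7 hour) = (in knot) 3183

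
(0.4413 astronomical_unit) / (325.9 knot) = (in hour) 1.094e+05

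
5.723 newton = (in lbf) 1.287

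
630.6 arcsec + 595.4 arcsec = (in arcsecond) 1226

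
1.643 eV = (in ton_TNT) 6.292e-29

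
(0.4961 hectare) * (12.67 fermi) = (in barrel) 3.954e-10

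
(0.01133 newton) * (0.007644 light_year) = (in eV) 5.114e+30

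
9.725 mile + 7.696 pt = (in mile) 9.725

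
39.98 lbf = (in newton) 177.8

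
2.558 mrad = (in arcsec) 527.6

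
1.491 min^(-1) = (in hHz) 0.0002485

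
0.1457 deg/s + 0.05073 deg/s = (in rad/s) 0.003428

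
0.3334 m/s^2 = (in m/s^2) 0.3334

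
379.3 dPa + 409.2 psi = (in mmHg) 2.116e+04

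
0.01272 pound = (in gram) 5.77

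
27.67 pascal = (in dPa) 276.7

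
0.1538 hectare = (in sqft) 1.655e+04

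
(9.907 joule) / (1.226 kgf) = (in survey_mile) 0.000512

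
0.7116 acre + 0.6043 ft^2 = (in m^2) 2880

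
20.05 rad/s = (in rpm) 191.5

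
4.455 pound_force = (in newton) 19.82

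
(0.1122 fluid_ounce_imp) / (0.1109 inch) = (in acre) 2.797e-07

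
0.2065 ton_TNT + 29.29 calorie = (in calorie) 2.065e+08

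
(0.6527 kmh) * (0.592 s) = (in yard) 0.1174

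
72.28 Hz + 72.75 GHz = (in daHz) 7.275e+09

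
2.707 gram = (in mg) 2707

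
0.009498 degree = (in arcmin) 0.5699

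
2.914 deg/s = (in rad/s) 0.05086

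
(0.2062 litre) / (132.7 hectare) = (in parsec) 5.036e-27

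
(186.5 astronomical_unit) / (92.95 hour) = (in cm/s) 8.338e+09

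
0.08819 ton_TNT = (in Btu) 3.497e+05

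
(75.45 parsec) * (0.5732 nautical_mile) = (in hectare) 2.471e+17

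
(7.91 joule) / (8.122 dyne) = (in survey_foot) 3.195e+05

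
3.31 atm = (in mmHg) 2516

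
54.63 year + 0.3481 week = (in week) 2849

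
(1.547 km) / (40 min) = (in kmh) 2.32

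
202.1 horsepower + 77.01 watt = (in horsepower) 202.2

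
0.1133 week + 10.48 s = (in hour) 19.04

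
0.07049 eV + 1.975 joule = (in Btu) 0.001872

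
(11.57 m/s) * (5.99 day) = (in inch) 2.357e+08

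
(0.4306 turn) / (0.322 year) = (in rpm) 2.544e-06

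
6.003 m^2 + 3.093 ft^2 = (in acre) 0.001554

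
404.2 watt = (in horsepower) 0.542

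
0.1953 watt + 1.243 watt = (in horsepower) 0.001929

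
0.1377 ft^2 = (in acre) 3.161e-06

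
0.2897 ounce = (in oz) 0.2897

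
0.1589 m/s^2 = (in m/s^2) 0.1589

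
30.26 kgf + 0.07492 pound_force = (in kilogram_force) 30.29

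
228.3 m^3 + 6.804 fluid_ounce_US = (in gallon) 6.031e+04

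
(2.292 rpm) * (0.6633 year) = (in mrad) 5.021e+09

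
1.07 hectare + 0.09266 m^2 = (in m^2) 1.07e+04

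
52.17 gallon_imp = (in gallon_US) 62.65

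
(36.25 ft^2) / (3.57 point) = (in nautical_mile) 1.444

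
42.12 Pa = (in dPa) 421.2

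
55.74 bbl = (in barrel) 55.74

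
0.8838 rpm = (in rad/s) 0.09255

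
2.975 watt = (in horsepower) 0.00399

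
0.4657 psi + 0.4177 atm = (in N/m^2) 4.553e+04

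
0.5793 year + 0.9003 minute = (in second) 1.827e+07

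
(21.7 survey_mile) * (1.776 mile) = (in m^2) 9.982e+07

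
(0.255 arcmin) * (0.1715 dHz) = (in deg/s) 7.289e-05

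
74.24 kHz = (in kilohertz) 74.24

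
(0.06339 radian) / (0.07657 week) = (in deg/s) 7.843e-05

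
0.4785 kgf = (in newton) 4.692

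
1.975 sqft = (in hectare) 1.835e-05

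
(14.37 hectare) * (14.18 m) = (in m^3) 2.038e+06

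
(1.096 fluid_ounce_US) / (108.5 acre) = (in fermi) 7.382e+04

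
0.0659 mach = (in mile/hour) 50.19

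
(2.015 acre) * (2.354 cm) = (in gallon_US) 5.071e+04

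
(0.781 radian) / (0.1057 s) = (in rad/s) 7.389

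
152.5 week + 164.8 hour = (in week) 153.5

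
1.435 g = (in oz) 0.05062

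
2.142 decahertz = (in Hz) 21.42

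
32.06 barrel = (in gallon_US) 1347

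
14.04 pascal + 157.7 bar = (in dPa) 1.577e+08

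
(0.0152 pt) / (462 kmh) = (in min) 6.964e-10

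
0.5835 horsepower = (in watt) 435.1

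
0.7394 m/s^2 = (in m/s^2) 0.7394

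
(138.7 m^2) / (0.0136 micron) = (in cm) 1.02e+12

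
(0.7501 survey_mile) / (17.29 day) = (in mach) 2.373e-06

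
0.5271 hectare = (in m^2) 5271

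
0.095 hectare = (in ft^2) 1.023e+04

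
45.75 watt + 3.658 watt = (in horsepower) 0.06626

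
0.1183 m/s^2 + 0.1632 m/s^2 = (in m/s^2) 0.2815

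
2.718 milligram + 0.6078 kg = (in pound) 1.34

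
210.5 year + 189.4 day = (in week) 1.1e+04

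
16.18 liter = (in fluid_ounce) 547.1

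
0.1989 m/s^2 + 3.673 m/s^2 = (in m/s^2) 3.872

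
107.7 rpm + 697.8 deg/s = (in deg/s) 1344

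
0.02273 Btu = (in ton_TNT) 5.732e-09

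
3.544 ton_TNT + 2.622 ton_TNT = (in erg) 2.58e+17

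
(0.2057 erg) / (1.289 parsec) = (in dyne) 5.172e-20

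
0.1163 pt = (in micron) 41.03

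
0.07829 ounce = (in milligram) 2219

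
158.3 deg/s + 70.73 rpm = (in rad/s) 10.17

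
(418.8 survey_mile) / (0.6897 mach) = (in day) 0.03322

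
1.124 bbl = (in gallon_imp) 39.31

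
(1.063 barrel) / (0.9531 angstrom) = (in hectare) 1.773e+05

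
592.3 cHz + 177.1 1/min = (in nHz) 8.875e+09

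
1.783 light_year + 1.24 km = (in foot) 5.534e+16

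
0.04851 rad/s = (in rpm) 0.4632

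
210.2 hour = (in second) 7.567e+05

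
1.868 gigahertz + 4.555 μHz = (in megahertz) 1868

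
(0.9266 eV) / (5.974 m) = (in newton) 2.485e-20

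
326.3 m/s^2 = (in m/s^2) 326.3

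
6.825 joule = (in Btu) 0.006469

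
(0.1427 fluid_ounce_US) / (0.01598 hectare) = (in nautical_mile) 1.426e-11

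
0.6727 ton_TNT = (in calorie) 6.727e+08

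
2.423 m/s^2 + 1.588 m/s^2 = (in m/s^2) 4.011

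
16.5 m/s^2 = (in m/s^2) 16.5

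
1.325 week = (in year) 0.02541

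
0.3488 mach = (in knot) 230.9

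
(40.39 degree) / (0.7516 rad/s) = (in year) 2.974e-08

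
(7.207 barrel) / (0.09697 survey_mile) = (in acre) 1.814e-06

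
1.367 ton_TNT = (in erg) 5.72e+16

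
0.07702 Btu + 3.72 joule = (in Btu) 0.08055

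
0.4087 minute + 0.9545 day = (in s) 8.249e+04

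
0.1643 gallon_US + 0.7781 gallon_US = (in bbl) 0.02244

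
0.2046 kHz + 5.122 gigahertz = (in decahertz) 5.122e+08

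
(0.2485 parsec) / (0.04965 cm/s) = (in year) 4.897e+11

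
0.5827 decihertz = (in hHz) 0.0005827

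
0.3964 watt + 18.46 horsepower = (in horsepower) 18.46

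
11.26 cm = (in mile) 6.997e-05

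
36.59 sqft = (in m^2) 3.399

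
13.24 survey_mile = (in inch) 8.389e+05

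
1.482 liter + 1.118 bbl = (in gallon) 47.35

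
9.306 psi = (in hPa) 641.6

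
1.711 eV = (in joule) 2.741e-19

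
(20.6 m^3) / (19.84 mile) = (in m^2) 0.0006452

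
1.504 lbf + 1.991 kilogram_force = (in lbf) 5.893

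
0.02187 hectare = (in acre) 0.05404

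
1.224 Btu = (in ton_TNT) 3.086e-07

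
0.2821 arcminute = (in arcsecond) 16.93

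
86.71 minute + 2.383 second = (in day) 0.06024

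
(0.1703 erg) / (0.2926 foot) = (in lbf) 4.293e-08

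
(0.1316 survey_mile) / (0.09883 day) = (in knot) 0.04821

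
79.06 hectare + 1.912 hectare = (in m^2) 8.097e+05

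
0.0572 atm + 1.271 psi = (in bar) 0.1456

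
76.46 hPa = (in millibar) 76.46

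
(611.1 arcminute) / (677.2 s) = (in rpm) 0.002507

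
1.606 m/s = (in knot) 3.122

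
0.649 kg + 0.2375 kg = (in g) 886.5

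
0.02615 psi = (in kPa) 0.1803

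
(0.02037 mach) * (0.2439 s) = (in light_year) 1.788e-16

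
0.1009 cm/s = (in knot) 0.001961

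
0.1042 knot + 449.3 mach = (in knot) 2.974e+05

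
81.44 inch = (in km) 0.002069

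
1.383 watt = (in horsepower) 0.001855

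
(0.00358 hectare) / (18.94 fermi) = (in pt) 5.358e+18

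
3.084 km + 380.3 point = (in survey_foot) 1.012e+04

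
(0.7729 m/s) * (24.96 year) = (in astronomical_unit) 0.004067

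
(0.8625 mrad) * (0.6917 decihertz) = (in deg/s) 0.003418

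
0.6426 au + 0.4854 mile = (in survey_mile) 5.973e+07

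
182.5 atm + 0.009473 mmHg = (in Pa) 1.849e+07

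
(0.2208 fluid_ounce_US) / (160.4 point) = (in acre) 2.852e-08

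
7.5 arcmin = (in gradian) 0.1389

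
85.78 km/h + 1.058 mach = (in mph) 859.2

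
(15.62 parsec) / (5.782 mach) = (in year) 7.763e+06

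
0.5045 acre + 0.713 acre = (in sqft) 5.303e+04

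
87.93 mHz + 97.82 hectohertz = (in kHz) 9.782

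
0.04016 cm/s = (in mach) 1.179e-06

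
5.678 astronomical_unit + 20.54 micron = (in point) 2.408e+15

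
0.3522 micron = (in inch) 1.387e-05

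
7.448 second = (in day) 8.62e-05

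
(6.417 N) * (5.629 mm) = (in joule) 0.03612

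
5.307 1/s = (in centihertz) 530.7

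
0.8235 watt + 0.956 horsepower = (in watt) 713.7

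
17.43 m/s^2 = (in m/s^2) 17.43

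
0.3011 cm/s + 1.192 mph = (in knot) 1.042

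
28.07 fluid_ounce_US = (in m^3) 0.0008301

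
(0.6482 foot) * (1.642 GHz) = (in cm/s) 3.244e+10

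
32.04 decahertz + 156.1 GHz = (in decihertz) 1.561e+12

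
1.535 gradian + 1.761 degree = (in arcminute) 188.6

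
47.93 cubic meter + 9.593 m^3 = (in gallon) 1.52e+04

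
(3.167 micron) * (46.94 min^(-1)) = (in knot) 4.816e-06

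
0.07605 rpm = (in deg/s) 0.4563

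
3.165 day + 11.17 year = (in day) 4080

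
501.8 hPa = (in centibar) 50.18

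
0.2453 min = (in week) 2.434e-05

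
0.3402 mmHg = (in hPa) 0.4536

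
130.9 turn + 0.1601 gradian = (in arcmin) 2.827e+06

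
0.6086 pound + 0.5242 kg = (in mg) 8.003e+05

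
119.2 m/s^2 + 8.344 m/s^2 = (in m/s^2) 127.5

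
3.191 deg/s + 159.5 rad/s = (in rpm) 1524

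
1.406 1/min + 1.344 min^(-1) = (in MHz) 4.583e-08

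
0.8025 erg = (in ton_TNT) 1.918e-17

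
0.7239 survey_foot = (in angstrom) 2.206e+09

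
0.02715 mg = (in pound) 5.986e-08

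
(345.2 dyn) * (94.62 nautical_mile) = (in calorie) 144.6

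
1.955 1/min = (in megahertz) 3.258e-08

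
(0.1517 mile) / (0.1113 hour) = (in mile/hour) 1.363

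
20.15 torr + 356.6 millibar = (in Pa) 3.835e+04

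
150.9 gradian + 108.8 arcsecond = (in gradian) 150.9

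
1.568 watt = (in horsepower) 0.002103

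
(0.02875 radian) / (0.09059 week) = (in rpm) 5.011e-06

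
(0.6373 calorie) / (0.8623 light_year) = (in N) 3.269e-16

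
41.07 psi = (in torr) 2124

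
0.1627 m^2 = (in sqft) 1.751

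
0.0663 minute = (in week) 6.577e-06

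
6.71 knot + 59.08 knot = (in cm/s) 3385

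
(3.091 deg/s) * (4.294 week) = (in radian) 1.401e+05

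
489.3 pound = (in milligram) 2.219e+08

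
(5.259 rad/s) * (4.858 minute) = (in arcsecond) 3.162e+08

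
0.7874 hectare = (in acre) 1.946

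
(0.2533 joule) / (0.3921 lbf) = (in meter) 0.1452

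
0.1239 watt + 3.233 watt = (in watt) 3.357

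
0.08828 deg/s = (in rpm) 0.01471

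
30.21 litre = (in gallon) 7.981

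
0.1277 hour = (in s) 459.7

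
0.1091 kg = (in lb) 0.2405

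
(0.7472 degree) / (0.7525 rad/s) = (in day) 2.006e-07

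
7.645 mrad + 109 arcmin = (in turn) 0.006263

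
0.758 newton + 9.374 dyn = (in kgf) 0.0773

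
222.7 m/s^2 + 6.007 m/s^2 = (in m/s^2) 228.7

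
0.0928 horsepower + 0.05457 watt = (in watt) 69.26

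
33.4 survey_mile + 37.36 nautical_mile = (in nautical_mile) 66.38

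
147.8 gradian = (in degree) 133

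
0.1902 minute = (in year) 3.619e-07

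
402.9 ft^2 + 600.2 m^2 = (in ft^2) 6863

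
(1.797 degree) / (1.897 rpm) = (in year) 5.006e-09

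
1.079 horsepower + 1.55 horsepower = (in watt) 1960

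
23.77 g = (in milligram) 2.377e+04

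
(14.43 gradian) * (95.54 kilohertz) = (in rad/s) 2.166e+04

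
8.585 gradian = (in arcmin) 463.6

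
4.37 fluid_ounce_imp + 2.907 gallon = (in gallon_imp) 2.448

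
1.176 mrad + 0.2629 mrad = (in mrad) 1.439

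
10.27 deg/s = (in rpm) 1.712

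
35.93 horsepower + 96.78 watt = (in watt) 2.689e+04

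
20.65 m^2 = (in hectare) 0.002065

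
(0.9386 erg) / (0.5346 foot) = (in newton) 5.76e-07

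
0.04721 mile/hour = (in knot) 0.04102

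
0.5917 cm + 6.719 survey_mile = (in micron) 1.081e+10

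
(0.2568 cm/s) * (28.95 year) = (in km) 2344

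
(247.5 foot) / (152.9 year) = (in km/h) 5.632e-08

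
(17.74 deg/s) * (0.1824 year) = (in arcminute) 6.123e+09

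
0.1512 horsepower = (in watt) 112.7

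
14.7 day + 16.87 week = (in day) 132.8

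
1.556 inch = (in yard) 0.04322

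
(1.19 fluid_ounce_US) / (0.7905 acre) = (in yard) 1.203e-08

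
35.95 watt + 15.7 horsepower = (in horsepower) 15.75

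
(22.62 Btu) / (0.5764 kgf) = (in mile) 2.623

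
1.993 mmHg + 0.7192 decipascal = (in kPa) 0.2658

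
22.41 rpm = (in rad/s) 2.347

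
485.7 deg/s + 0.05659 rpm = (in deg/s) 486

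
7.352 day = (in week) 1.05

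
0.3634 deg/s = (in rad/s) 0.006343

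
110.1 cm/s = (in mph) 2.463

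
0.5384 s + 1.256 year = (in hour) 1.1e+04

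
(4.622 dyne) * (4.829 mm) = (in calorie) 5.335e-08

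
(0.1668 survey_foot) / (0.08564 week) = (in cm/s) 9.816e-05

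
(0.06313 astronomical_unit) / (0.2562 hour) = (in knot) 1.99e+07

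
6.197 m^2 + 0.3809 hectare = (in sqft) 4.107e+04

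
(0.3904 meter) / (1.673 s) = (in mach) 0.0006853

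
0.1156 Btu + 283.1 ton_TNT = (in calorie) 2.831e+11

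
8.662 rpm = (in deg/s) 51.97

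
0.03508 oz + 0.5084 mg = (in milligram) 995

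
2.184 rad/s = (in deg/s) 125.1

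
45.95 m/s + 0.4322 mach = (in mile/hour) 432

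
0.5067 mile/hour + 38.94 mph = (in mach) 0.05179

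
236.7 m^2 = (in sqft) 2548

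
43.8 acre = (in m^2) 1.773e+05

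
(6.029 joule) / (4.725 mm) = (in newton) 1276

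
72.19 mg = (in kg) 7.219e-05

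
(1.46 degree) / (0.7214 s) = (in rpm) 0.3373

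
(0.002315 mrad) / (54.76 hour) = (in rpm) 1.121e-10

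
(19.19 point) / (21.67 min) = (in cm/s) 0.0005207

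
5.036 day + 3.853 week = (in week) 4.572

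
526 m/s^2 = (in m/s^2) 526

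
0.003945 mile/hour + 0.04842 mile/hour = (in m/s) 0.02341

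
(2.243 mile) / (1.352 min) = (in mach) 0.1307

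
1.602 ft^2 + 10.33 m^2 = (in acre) 0.002589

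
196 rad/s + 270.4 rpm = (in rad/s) 224.3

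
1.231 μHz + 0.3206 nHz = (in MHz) 1.231e-12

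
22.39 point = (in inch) 0.311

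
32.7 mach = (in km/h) 4.008e+04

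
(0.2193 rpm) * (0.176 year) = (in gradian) 8.115e+06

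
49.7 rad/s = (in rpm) 474.6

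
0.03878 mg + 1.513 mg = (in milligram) 1.552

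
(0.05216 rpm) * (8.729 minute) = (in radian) 2.861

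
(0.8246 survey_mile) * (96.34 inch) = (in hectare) 0.3247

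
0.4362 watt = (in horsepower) 0.000585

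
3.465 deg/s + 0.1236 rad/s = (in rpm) 1.758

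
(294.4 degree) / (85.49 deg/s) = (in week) 5.694e-06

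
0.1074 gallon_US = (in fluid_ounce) 13.75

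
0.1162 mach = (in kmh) 142.4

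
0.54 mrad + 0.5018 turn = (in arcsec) 6.504e+05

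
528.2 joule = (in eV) 3.297e+21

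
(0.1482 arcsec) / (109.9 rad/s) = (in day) 7.567e-14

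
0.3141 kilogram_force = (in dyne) 3.08e+05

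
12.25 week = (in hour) 2058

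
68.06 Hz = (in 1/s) 68.06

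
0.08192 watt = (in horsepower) 0.0001099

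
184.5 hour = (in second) 6.642e+05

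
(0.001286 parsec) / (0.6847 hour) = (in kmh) 5.796e+10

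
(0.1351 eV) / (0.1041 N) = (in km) 2.079e-22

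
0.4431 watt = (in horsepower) 0.0005942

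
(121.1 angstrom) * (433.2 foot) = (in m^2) 1.599e-06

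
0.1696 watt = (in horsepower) 0.0002274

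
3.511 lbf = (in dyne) 1.562e+06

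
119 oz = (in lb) 7.438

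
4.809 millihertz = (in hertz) 0.004809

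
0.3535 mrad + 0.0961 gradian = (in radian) 0.001863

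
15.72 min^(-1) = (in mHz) 262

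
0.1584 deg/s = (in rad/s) 0.002765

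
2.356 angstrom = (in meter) 2.356e-10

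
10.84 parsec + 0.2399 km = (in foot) 1.097e+18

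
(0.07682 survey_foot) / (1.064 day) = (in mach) 7.48e-10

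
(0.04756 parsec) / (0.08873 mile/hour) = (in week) 6.117e+10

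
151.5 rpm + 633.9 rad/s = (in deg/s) 3.723e+04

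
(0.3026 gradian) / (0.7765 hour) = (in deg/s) 9.742e-05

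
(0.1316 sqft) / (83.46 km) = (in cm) 1.465e-05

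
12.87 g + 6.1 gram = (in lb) 0.04182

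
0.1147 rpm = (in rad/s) 0.01201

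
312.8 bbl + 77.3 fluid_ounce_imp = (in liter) 4.973e+04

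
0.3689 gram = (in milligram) 368.9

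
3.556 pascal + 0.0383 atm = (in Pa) 3884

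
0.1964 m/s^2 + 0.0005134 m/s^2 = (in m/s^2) 0.1969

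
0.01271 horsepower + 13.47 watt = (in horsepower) 0.03077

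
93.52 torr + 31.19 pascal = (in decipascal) 1.25e+05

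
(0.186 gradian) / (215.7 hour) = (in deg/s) 2.156e-07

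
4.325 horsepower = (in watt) 3225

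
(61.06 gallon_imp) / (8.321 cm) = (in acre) 0.0008243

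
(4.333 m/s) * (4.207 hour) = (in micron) 6.562e+10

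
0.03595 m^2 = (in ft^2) 0.387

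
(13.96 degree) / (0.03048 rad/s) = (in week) 1.322e-05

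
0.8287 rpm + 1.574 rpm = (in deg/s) 14.42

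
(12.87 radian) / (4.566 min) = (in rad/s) 0.04698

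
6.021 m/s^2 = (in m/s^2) 6.021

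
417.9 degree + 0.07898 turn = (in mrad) 7790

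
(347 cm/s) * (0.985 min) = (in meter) 205.1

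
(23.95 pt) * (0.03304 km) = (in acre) 6.898e-05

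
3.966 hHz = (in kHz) 0.3966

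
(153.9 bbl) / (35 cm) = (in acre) 0.01727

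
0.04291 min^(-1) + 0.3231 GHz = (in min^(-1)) 1.939e+10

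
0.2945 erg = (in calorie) 7.039e-09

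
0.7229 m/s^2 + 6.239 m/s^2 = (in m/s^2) 6.962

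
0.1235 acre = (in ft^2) 5380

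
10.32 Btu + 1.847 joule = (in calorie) 2603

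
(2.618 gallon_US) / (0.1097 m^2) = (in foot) 0.2964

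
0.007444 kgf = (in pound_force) 0.01641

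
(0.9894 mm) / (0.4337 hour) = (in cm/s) 6.337e-05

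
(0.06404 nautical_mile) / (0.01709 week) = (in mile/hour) 0.02567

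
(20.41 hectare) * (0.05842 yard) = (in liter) 1.09e+07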